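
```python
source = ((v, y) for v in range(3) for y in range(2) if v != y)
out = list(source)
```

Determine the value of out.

Step 1: Nested generator over range(3) x range(2) where v != y:
  (0, 0): excluded (v == y)
  (0, 1): included
  (1, 0): included
  (1, 1): excluded (v == y)
  (2, 0): included
  (2, 1): included
Therefore out = [(0, 1), (1, 0), (2, 0), (2, 1)].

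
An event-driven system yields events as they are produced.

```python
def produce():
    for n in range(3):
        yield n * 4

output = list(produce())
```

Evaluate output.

Step 1: For each n in range(3), yield n * 4:
  n=0: yield 0 * 4 = 0
  n=1: yield 1 * 4 = 4
  n=2: yield 2 * 4 = 8
Therefore output = [0, 4, 8].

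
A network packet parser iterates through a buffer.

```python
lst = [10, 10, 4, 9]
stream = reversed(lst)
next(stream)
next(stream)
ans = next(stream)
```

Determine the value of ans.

Step 1: reversed([10, 10, 4, 9]) gives iterator: [9, 4, 10, 10].
Step 2: First next() = 9, second next() = 4.
Step 3: Third next() = 10.
Therefore ans = 10.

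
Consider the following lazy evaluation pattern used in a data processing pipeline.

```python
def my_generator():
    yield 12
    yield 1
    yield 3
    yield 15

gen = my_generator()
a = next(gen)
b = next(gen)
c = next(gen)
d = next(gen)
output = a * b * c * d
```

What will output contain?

Step 1: Create generator and consume all values:
  a = next(gen) = 12
  b = next(gen) = 1
  c = next(gen) = 3
  d = next(gen) = 15
Step 2: output = 12 * 1 * 3 * 15 = 540.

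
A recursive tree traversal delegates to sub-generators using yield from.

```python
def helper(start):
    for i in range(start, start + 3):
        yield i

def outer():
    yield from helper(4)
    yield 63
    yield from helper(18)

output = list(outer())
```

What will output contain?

Step 1: outer() delegates to helper(4):
  yield 4
  yield 5
  yield 6
Step 2: yield 63
Step 3: Delegates to helper(18):
  yield 18
  yield 19
  yield 20
Therefore output = [4, 5, 6, 63, 18, 19, 20].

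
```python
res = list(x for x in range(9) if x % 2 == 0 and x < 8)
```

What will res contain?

Step 1: Filter range(9) where x % 2 == 0 and x < 8:
  x=0: both conditions met, included
  x=1: excluded (1 % 2 != 0)
  x=2: both conditions met, included
  x=3: excluded (3 % 2 != 0)
  x=4: both conditions met, included
  x=5: excluded (5 % 2 != 0)
  x=6: both conditions met, included
  x=7: excluded (7 % 2 != 0)
  x=8: excluded (8 >= 8)
Therefore res = [0, 2, 4, 6].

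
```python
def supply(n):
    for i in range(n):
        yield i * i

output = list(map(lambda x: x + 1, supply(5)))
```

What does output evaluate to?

Step 1: supply(5) yields squares: [0, 1, 4, 9, 16].
Step 2: map adds 1 to each: [1, 2, 5, 10, 17].
Therefore output = [1, 2, 5, 10, 17].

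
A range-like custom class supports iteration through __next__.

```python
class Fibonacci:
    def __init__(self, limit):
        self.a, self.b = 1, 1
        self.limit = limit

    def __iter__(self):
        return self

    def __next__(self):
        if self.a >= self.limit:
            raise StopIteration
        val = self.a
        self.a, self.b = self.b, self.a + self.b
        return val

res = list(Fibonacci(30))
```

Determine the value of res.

Step 1: Fibonacci-like sequence (a=1, b=1) until >= 30:
  Yield 1, then a,b = 1,2
  Yield 1, then a,b = 2,3
  Yield 2, then a,b = 3,5
  Yield 3, then a,b = 5,8
  Yield 5, then a,b = 8,13
  Yield 8, then a,b = 13,21
  Yield 13, then a,b = 21,34
  Yield 21, then a,b = 34,55
Step 2: 34 >= 30, stop.
Therefore res = [1, 1, 2, 3, 5, 8, 13, 21].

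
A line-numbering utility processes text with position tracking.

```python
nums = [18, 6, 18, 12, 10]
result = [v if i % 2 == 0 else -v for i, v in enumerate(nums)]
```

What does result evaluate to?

Step 1: For each (i, v), keep v if i is even, negate if odd:
  i=0 (even): keep 18
  i=1 (odd): negate to -6
  i=2 (even): keep 18
  i=3 (odd): negate to -12
  i=4 (even): keep 10
Therefore result = [18, -6, 18, -12, 10].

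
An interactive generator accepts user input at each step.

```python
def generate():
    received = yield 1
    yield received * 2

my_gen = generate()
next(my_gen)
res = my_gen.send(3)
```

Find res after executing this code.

Step 1: next(my_gen) advances to first yield, producing 1.
Step 2: send(3) resumes, received = 3.
Step 3: yield received * 2 = 3 * 2 = 6.
Therefore res = 6.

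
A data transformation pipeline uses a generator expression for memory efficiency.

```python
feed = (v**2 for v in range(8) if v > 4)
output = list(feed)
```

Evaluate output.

Step 1: For range(8), keep v > 4, then square:
  v=0: 0 <= 4, excluded
  v=1: 1 <= 4, excluded
  v=2: 2 <= 4, excluded
  v=3: 3 <= 4, excluded
  v=4: 4 <= 4, excluded
  v=5: 5 > 4, yield 5**2 = 25
  v=6: 6 > 4, yield 6**2 = 36
  v=7: 7 > 4, yield 7**2 = 49
Therefore output = [25, 36, 49].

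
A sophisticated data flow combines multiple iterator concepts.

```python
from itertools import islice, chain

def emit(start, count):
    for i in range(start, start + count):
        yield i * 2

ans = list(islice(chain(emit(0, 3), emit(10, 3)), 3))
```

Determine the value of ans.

Step 1: emit(0, 3) yields [0, 2, 4].
Step 2: emit(10, 3) yields [20, 22, 24].
Step 3: chain concatenates: [0, 2, 4, 20, 22, 24].
Step 4: islice takes first 3: [0, 2, 4].
Therefore ans = [0, 2, 4].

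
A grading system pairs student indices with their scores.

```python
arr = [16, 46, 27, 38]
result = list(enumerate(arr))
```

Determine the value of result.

Step 1: enumerate pairs each element with its index:
  (0, 16)
  (1, 46)
  (2, 27)
  (3, 38)
Therefore result = [(0, 16), (1, 46), (2, 27), (3, 38)].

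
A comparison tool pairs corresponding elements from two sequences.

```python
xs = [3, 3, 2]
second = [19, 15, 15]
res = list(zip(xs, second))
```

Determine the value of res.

Step 1: zip pairs elements at same index:
  Index 0: (3, 19)
  Index 1: (3, 15)
  Index 2: (2, 15)
Therefore res = [(3, 19), (3, 15), (2, 15)].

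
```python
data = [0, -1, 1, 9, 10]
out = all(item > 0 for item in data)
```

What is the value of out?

Step 1: Check item > 0 for each element in [0, -1, 1, 9, 10]:
  0 > 0: False
  -1 > 0: False
  1 > 0: True
  9 > 0: True
  10 > 0: True
Step 2: all() returns False.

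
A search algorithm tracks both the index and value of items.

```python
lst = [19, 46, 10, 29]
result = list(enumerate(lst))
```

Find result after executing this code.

Step 1: enumerate pairs each element with its index:
  (0, 19)
  (1, 46)
  (2, 10)
  (3, 29)
Therefore result = [(0, 19), (1, 46), (2, 10), (3, 29)].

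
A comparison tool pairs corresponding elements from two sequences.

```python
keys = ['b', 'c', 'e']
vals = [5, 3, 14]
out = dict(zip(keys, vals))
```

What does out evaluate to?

Step 1: zip pairs keys with values:
  'b' -> 5
  'c' -> 3
  'e' -> 14
Therefore out = {'b': 5, 'c': 3, 'e': 14}.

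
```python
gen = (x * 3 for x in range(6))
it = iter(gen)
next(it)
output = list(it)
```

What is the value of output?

Step 1: Generator produces [0, 3, 6, 9, 12, 15].
Step 2: next(it) consumes first element (0).
Step 3: list(it) collects remaining: [3, 6, 9, 12, 15].
Therefore output = [3, 6, 9, 12, 15].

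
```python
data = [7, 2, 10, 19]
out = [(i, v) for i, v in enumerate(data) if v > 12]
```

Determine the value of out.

Step 1: Filter enumerate([7, 2, 10, 19]) keeping v > 12:
  (0, 7): 7 <= 12, excluded
  (1, 2): 2 <= 12, excluded
  (2, 10): 10 <= 12, excluded
  (3, 19): 19 > 12, included
Therefore out = [(3, 19)].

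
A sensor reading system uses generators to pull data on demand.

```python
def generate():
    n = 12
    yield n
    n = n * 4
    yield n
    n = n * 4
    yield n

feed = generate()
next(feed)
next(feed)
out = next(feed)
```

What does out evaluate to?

Step 1: Trace through generator execution:
  Yield 1: n starts at 12, yield 12
  Yield 2: n = 12 * 4 = 48, yield 48
  Yield 3: n = 48 * 4 = 192, yield 192
Step 2: First next() gets 12, second next() gets the second value, third next() yields 192.
Therefore out = 192.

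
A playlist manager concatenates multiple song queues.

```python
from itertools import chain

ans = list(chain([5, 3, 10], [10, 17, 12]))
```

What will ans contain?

Step 1: chain() concatenates iterables: [5, 3, 10] + [10, 17, 12].
Therefore ans = [5, 3, 10, 10, 17, 12].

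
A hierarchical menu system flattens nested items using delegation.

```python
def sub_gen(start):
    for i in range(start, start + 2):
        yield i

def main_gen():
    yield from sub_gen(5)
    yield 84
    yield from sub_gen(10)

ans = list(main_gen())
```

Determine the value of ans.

Step 1: main_gen() delegates to sub_gen(5):
  yield 5
  yield 6
Step 2: yield 84
Step 3: Delegates to sub_gen(10):
  yield 10
  yield 11
Therefore ans = [5, 6, 84, 10, 11].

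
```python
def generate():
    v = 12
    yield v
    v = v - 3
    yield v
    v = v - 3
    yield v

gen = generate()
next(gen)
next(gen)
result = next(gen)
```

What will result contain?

Step 1: Trace through generator execution:
  Yield 1: v starts at 12, yield 12
  Yield 2: v = 12 - 3 = 9, yield 9
  Yield 3: v = 9 - 3 = 6, yield 6
Step 2: First next() gets 12, second next() gets the second value, third next() yields 6.
Therefore result = 6.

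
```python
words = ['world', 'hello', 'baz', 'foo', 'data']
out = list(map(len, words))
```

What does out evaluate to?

Step 1: Map len() to each word:
  'world' -> 5
  'hello' -> 5
  'baz' -> 3
  'foo' -> 3
  'data' -> 4
Therefore out = [5, 5, 3, 3, 4].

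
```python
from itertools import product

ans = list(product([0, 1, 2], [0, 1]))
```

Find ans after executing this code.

Step 1: product([0, 1, 2], [0, 1]) gives all pairs:
  (0, 0)
  (0, 1)
  (1, 0)
  (1, 1)
  (2, 0)
  (2, 1)
Therefore ans = [(0, 0), (0, 1), (1, 0), (1, 1), (2, 0), (2, 1)].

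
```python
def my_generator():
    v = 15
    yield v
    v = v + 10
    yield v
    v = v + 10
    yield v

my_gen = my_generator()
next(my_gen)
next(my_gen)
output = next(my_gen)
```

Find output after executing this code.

Step 1: Trace through generator execution:
  Yield 1: v starts at 15, yield 15
  Yield 2: v = 15 + 10 = 25, yield 25
  Yield 3: v = 25 + 10 = 35, yield 35
Step 2: First next() gets 15, second next() gets the second value, third next() yields 35.
Therefore output = 35.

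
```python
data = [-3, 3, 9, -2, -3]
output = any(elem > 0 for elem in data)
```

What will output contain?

Step 1: Check elem > 0 for each element in [-3, 3, 9, -2, -3]:
  -3 > 0: False
  3 > 0: True
  9 > 0: True
  -2 > 0: False
  -3 > 0: False
Step 2: any() returns True.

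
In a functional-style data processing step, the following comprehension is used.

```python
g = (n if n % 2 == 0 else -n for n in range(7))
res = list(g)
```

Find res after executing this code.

Step 1: For each n in range(7), yield n if even, else -n:
  n=0: even, yield 0
  n=1: odd, yield -1
  n=2: even, yield 2
  n=3: odd, yield -3
  n=4: even, yield 4
  n=5: odd, yield -5
  n=6: even, yield 6
Therefore res = [0, -1, 2, -3, 4, -5, 6].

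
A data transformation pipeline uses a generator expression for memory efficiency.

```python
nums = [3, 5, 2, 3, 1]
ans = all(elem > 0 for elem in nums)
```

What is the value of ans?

Step 1: Check elem > 0 for each element in [3, 5, 2, 3, 1]:
  3 > 0: True
  5 > 0: True
  2 > 0: True
  3 > 0: True
  1 > 0: True
Step 2: all() returns True.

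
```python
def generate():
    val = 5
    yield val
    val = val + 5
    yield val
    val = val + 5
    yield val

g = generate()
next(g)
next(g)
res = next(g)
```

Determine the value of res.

Step 1: Trace through generator execution:
  Yield 1: val starts at 5, yield 5
  Yield 2: val = 5 + 5 = 10, yield 10
  Yield 3: val = 10 + 5 = 15, yield 15
Step 2: First next() gets 5, second next() gets the second value, third next() yields 15.
Therefore res = 15.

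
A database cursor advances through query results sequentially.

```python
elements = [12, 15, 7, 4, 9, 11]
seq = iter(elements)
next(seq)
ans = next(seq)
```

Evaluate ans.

Step 1: Create iterator over [12, 15, 7, 4, 9, 11].
Step 2: next() consumes 12.
Step 3: next() returns 15.
Therefore ans = 15.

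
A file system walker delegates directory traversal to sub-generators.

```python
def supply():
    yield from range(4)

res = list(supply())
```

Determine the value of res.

Step 1: yield from delegates to the iterable, yielding each element.
Step 2: Collected values: [0, 1, 2, 3].
Therefore res = [0, 1, 2, 3].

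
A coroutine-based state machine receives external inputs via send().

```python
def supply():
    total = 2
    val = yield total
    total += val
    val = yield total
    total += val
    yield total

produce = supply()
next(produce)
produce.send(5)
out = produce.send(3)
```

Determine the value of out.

Step 1: next() -> yield total=2.
Step 2: send(5) -> val=5, total = 2+5 = 7, yield 7.
Step 3: send(3) -> val=3, total = 7+3 = 10, yield 10.
Therefore out = 10.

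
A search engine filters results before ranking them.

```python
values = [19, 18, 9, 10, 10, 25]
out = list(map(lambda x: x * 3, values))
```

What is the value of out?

Step 1: Apply lambda x: x * 3 to each element:
  19 -> 57
  18 -> 54
  9 -> 27
  10 -> 30
  10 -> 30
  25 -> 75
Therefore out = [57, 54, 27, 30, 30, 75].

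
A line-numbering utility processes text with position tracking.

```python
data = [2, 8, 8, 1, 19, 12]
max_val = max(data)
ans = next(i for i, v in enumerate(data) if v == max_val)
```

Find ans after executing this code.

Step 1: max([2, 8, 8, 1, 19, 12]) = 19.
Step 2: Find first index where value == 19:
  Index 0: 2 != 19
  Index 1: 8 != 19
  Index 2: 8 != 19
  Index 3: 1 != 19
  Index 4: 19 == 19, found!
Therefore ans = 4.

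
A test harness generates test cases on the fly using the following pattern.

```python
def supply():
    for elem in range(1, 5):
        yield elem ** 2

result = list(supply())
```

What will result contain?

Step 1: For each elem in range(1, 5), yield elem**2:
  elem=1: yield 1**2 = 1
  elem=2: yield 2**2 = 4
  elem=3: yield 3**2 = 9
  elem=4: yield 4**2 = 16
Therefore result = [1, 4, 9, 16].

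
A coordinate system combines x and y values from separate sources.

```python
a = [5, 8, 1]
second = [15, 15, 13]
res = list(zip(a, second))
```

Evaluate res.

Step 1: zip pairs elements at same index:
  Index 0: (5, 15)
  Index 1: (8, 15)
  Index 2: (1, 13)
Therefore res = [(5, 15), (8, 15), (1, 13)].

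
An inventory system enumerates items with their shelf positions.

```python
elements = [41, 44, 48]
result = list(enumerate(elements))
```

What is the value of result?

Step 1: enumerate pairs each element with its index:
  (0, 41)
  (1, 44)
  (2, 48)
Therefore result = [(0, 41), (1, 44), (2, 48)].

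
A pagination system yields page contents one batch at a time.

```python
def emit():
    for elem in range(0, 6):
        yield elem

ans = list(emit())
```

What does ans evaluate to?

Step 1: The generator yields each value from range(0, 6).
Step 2: list() consumes all yields: [0, 1, 2, 3, 4, 5].
Therefore ans = [0, 1, 2, 3, 4, 5].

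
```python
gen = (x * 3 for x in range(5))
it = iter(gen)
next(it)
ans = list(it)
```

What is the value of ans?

Step 1: Generator produces [0, 3, 6, 9, 12].
Step 2: next(it) consumes first element (0).
Step 3: list(it) collects remaining: [3, 6, 9, 12].
Therefore ans = [3, 6, 9, 12].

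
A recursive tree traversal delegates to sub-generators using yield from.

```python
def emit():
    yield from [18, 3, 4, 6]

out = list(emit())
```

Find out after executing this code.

Step 1: yield from delegates to the iterable, yielding each element.
Step 2: Collected values: [18, 3, 4, 6].
Therefore out = [18, 3, 4, 6].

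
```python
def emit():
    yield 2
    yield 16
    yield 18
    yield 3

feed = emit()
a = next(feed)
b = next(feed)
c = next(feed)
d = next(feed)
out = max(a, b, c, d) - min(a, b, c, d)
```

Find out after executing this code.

Step 1: Create generator and consume all values:
  a = next(feed) = 2
  b = next(feed) = 16
  c = next(feed) = 18
  d = next(feed) = 3
Step 2: max = 18, min = 2, out = 18 - 2 = 16.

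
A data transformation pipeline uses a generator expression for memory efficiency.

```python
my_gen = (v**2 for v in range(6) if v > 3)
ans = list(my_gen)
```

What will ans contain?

Step 1: For range(6), keep v > 3, then square:
  v=0: 0 <= 3, excluded
  v=1: 1 <= 3, excluded
  v=2: 2 <= 3, excluded
  v=3: 3 <= 3, excluded
  v=4: 4 > 3, yield 4**2 = 16
  v=5: 5 > 3, yield 5**2 = 25
Therefore ans = [16, 25].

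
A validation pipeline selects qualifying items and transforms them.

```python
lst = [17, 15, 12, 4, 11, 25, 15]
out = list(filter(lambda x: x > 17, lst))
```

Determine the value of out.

Step 1: Filter elements > 17:
  17: removed
  15: removed
  12: removed
  4: removed
  11: removed
  25: kept
  15: removed
Therefore out = [25].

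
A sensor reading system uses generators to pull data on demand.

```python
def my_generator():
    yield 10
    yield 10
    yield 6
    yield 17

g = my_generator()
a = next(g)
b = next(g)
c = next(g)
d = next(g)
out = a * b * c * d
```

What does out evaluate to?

Step 1: Create generator and consume all values:
  a = next(g) = 10
  b = next(g) = 10
  c = next(g) = 6
  d = next(g) = 17
Step 2: out = 10 * 10 * 6 * 17 = 10200.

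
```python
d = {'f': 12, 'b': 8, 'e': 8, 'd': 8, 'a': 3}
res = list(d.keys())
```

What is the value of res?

Step 1: d.keys() returns the dictionary keys in insertion order.
Therefore res = ['f', 'b', 'e', 'd', 'a'].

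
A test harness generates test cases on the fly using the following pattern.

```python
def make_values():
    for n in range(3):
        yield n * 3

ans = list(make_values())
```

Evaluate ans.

Step 1: For each n in range(3), yield n * 3:
  n=0: yield 0 * 3 = 0
  n=1: yield 1 * 3 = 3
  n=2: yield 2 * 3 = 6
Therefore ans = [0, 3, 6].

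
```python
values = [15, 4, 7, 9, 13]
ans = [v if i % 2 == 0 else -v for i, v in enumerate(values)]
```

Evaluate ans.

Step 1: For each (i, v), keep v if i is even, negate if odd:
  i=0 (even): keep 15
  i=1 (odd): negate to -4
  i=2 (even): keep 7
  i=3 (odd): negate to -9
  i=4 (even): keep 13
Therefore ans = [15, -4, 7, -9, 13].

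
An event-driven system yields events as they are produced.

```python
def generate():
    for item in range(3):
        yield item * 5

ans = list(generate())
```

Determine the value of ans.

Step 1: For each item in range(3), yield item * 5:
  item=0: yield 0 * 5 = 0
  item=1: yield 1 * 5 = 5
  item=2: yield 2 * 5 = 10
Therefore ans = [0, 5, 10].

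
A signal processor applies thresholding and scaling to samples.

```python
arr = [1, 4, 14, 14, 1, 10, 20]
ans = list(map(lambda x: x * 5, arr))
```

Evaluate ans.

Step 1: Apply lambda x: x * 5 to each element:
  1 -> 5
  4 -> 20
  14 -> 70
  14 -> 70
  1 -> 5
  10 -> 50
  20 -> 100
Therefore ans = [5, 20, 70, 70, 5, 50, 100].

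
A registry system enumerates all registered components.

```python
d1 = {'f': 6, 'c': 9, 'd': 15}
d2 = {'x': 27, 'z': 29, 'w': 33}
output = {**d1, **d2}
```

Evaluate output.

Step 1: Merge d1 and d2 (d2 values override on key conflicts).
Step 2: d1 has keys ['f', 'c', 'd'], d2 has keys ['x', 'z', 'w'].
Therefore output = {'f': 6, 'c': 9, 'd': 15, 'x': 27, 'z': 29, 'w': 33}.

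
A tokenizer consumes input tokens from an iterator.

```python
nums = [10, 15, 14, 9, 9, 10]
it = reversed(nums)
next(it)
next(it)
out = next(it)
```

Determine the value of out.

Step 1: reversed([10, 15, 14, 9, 9, 10]) gives iterator: [10, 9, 9, 14, 15, 10].
Step 2: First next() = 10, second next() = 9.
Step 3: Third next() = 9.
Therefore out = 9.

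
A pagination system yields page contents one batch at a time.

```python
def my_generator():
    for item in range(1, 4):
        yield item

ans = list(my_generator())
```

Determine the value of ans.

Step 1: The generator yields each value from range(1, 4).
Step 2: list() consumes all yields: [1, 2, 3].
Therefore ans = [1, 2, 3].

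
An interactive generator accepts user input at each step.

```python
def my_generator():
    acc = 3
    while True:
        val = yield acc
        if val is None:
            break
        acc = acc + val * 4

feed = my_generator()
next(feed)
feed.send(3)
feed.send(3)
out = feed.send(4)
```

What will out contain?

Step 1: next() -> yield acc=3.
Step 2: send(3) -> val=3, acc = 3 + 3*4 = 15, yield 15.
Step 3: send(3) -> val=3, acc = 15 + 3*4 = 27, yield 27.
Step 4: send(4) -> val=4, acc = 27 + 4*4 = 43, yield 43.
Therefore out = 43.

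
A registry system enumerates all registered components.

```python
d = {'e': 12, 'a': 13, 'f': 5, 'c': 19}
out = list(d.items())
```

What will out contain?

Step 1: d.items() returns (key, value) pairs in insertion order.
Therefore out = [('e', 12), ('a', 13), ('f', 5), ('c', 19)].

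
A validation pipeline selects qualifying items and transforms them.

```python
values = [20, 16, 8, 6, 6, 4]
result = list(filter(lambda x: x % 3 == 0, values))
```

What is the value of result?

Step 1: Filter elements divisible by 3:
  20 % 3 = 2: removed
  16 % 3 = 1: removed
  8 % 3 = 2: removed
  6 % 3 = 0: kept
  6 % 3 = 0: kept
  4 % 3 = 1: removed
Therefore result = [6, 6].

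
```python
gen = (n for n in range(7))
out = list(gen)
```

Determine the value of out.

Step 1: Generator expression iterates range(7): [0, 1, 2, 3, 4, 5, 6].
Step 2: list() collects all values.
Therefore out = [0, 1, 2, 3, 4, 5, 6].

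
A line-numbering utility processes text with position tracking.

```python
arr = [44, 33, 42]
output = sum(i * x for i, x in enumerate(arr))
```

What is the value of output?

Step 1: Compute i * x for each (i, x) in enumerate([44, 33, 42]):
  i=0, x=44: 0*44 = 0
  i=1, x=33: 1*33 = 33
  i=2, x=42: 2*42 = 84
Step 2: sum = 0 + 33 + 84 = 117.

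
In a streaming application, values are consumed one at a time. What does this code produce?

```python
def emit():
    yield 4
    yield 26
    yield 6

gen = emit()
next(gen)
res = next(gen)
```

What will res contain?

Step 1: emit() creates a generator.
Step 2: next(gen) yields 4 (consumed and discarded).
Step 3: next(gen) yields 26, assigned to res.
Therefore res = 26.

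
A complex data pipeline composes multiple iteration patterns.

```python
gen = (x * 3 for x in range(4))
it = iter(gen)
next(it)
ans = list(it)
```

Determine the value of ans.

Step 1: Generator produces [0, 3, 6, 9].
Step 2: next(it) consumes first element (0).
Step 3: list(it) collects remaining: [3, 6, 9].
Therefore ans = [3, 6, 9].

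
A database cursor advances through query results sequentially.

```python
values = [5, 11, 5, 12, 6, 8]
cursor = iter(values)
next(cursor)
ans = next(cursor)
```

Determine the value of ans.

Step 1: Create iterator over [5, 11, 5, 12, 6, 8].
Step 2: next() consumes 5.
Step 3: next() returns 11.
Therefore ans = 11.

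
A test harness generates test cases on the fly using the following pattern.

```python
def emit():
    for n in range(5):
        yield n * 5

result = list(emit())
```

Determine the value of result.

Step 1: For each n in range(5), yield n * 5:
  n=0: yield 0 * 5 = 0
  n=1: yield 1 * 5 = 5
  n=2: yield 2 * 5 = 10
  n=3: yield 3 * 5 = 15
  n=4: yield 4 * 5 = 20
Therefore result = [0, 5, 10, 15, 20].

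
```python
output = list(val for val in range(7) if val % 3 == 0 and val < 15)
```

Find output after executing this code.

Step 1: Filter range(7) where val % 3 == 0 and val < 15:
  val=0: both conditions met, included
  val=1: excluded (1 % 3 != 0)
  val=2: excluded (2 % 3 != 0)
  val=3: both conditions met, included
  val=4: excluded (4 % 3 != 0)
  val=5: excluded (5 % 3 != 0)
  val=6: both conditions met, included
Therefore output = [0, 3, 6].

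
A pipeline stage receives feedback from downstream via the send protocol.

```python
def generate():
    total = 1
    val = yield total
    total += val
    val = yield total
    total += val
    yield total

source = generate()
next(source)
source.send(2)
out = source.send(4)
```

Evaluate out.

Step 1: next() -> yield total=1.
Step 2: send(2) -> val=2, total = 1+2 = 3, yield 3.
Step 3: send(4) -> val=4, total = 3+4 = 7, yield 7.
Therefore out = 7.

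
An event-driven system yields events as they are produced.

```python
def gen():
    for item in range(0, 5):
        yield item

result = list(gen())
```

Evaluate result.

Step 1: The generator yields each value from range(0, 5).
Step 2: list() consumes all yields: [0, 1, 2, 3, 4].
Therefore result = [0, 1, 2, 3, 4].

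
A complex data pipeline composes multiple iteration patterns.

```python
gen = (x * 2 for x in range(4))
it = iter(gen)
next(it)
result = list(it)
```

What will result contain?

Step 1: Generator produces [0, 2, 4, 6].
Step 2: next(it) consumes first element (0).
Step 3: list(it) collects remaining: [2, 4, 6].
Therefore result = [2, 4, 6].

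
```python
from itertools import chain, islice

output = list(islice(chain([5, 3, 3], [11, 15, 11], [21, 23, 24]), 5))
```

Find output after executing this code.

Step 1: chain([5, 3, 3], [11, 15, 11], [21, 23, 24]) = [5, 3, 3, 11, 15, 11, 21, 23, 24].
Step 2: islice takes first 5 elements: [5, 3, 3, 11, 15].
Therefore output = [5, 3, 3, 11, 15].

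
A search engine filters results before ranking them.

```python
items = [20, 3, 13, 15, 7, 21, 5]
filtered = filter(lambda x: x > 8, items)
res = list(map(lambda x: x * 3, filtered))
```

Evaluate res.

Step 1: Filter items for elements > 8:
  20: kept
  3: removed
  13: kept
  15: kept
  7: removed
  21: kept
  5: removed
Step 2: Map x * 3 on filtered [20, 13, 15, 21]:
  20 -> 60
  13 -> 39
  15 -> 45
  21 -> 63
Therefore res = [60, 39, 45, 63].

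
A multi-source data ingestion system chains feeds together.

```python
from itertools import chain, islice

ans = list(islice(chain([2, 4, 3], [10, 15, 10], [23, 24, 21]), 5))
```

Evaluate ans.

Step 1: chain([2, 4, 3], [10, 15, 10], [23, 24, 21]) = [2, 4, 3, 10, 15, 10, 23, 24, 21].
Step 2: islice takes first 5 elements: [2, 4, 3, 10, 15].
Therefore ans = [2, 4, 3, 10, 15].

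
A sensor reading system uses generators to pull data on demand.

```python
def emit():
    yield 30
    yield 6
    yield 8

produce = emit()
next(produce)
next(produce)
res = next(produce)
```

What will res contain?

Step 1: emit() creates a generator.
Step 2: next(produce) yields 30 (consumed and discarded).
Step 3: next(produce) yields 6 (consumed and discarded).
Step 4: next(produce) yields 8, assigned to res.
Therefore res = 8.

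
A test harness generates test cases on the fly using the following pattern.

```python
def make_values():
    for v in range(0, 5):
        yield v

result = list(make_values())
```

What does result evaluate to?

Step 1: The generator yields each value from range(0, 5).
Step 2: list() consumes all yields: [0, 1, 2, 3, 4].
Therefore result = [0, 1, 2, 3, 4].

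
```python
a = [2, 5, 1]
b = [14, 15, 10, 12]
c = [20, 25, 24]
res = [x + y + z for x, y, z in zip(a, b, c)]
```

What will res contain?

Step 1: zip three lists (truncates to shortest, len=3):
  2 + 14 + 20 = 36
  5 + 15 + 25 = 45
  1 + 10 + 24 = 35
Therefore res = [36, 45, 35].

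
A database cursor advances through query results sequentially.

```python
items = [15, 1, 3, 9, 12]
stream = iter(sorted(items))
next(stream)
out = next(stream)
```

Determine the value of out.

Step 1: sorted([15, 1, 3, 9, 12]) = [1, 3, 9, 12, 15].
Step 2: Create iterator and skip 1 elements.
Step 3: next() returns 3.
Therefore out = 3.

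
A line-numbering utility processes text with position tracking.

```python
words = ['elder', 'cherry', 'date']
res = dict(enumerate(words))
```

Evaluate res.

Step 1: enumerate pairs indices with words:
  0 -> 'elder'
  1 -> 'cherry'
  2 -> 'date'
Therefore res = {0: 'elder', 1: 'cherry', 2: 'date'}.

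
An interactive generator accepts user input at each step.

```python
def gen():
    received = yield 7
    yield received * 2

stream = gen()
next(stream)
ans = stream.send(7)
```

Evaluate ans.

Step 1: next(stream) advances to first yield, producing 7.
Step 2: send(7) resumes, received = 7.
Step 3: yield received * 2 = 7 * 2 = 14.
Therefore ans = 14.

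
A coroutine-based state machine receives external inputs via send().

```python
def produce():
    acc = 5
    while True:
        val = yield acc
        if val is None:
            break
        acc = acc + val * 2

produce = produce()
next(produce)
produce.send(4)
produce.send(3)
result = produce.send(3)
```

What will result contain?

Step 1: next() -> yield acc=5.
Step 2: send(4) -> val=4, acc = 5 + 4*2 = 13, yield 13.
Step 3: send(3) -> val=3, acc = 13 + 3*2 = 19, yield 19.
Step 4: send(3) -> val=3, acc = 19 + 3*2 = 25, yield 25.
Therefore result = 25.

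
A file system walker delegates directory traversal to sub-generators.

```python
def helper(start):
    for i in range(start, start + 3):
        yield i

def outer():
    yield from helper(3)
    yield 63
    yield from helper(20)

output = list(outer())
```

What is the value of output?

Step 1: outer() delegates to helper(3):
  yield 3
  yield 4
  yield 5
Step 2: yield 63
Step 3: Delegates to helper(20):
  yield 20
  yield 21
  yield 22
Therefore output = [3, 4, 5, 63, 20, 21, 22].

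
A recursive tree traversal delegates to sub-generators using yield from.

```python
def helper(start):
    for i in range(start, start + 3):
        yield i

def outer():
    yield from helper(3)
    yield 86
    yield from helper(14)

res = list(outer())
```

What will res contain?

Step 1: outer() delegates to helper(3):
  yield 3
  yield 4
  yield 5
Step 2: yield 86
Step 3: Delegates to helper(14):
  yield 14
  yield 15
  yield 16
Therefore res = [3, 4, 5, 86, 14, 15, 16].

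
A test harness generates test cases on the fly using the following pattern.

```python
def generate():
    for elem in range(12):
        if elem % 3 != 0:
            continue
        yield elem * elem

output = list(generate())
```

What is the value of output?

Step 1: Only yield elem**2 when elem is divisible by 3:
  elem=0: 0 % 3 == 0, yield 0**2 = 0
  elem=3: 3 % 3 == 0, yield 3**2 = 9
  elem=6: 6 % 3 == 0, yield 6**2 = 36
  elem=9: 9 % 3 == 0, yield 9**2 = 81
Therefore output = [0, 9, 36, 81].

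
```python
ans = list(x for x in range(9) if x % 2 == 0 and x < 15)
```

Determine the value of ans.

Step 1: Filter range(9) where x % 2 == 0 and x < 15:
  x=0: both conditions met, included
  x=1: excluded (1 % 2 != 0)
  x=2: both conditions met, included
  x=3: excluded (3 % 2 != 0)
  x=4: both conditions met, included
  x=5: excluded (5 % 2 != 0)
  x=6: both conditions met, included
  x=7: excluded (7 % 2 != 0)
  x=8: both conditions met, included
Therefore ans = [0, 2, 4, 6, 8].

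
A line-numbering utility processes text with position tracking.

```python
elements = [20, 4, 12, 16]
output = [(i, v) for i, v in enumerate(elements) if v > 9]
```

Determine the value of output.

Step 1: Filter enumerate([20, 4, 12, 16]) keeping v > 9:
  (0, 20): 20 > 9, included
  (1, 4): 4 <= 9, excluded
  (2, 12): 12 > 9, included
  (3, 16): 16 > 9, included
Therefore output = [(0, 20), (2, 12), (3, 16)].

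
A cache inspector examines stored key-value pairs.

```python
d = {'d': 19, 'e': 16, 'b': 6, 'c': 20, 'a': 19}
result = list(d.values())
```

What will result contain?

Step 1: d.values() returns the dictionary values in insertion order.
Therefore result = [19, 16, 6, 20, 19].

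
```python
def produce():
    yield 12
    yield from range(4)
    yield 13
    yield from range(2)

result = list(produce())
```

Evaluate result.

Step 1: Trace yields in order:
  yield 12
  yield 0
  yield 1
  yield 2
  yield 3
  yield 13
  yield 0
  yield 1
Therefore result = [12, 0, 1, 2, 3, 13, 0, 1].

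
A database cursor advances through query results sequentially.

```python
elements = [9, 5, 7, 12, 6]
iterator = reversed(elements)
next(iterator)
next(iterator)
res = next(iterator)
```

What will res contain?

Step 1: reversed([9, 5, 7, 12, 6]) gives iterator: [6, 12, 7, 5, 9].
Step 2: First next() = 6, second next() = 12.
Step 3: Third next() = 7.
Therefore res = 7.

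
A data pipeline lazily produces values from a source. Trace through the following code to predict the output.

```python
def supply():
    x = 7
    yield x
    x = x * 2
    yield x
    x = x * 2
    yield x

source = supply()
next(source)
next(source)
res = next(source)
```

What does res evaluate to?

Step 1: Trace through generator execution:
  Yield 1: x starts at 7, yield 7
  Yield 2: x = 7 * 2 = 14, yield 14
  Yield 3: x = 14 * 2 = 28, yield 28
Step 2: First next() gets 7, second next() gets the second value, third next() yields 28.
Therefore res = 28.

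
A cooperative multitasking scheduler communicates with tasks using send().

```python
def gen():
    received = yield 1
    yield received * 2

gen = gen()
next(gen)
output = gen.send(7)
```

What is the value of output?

Step 1: next(gen) advances to first yield, producing 1.
Step 2: send(7) resumes, received = 7.
Step 3: yield received * 2 = 7 * 2 = 14.
Therefore output = 14.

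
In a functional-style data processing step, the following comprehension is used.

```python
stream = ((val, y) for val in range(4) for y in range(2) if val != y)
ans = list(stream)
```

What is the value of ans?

Step 1: Nested generator over range(4) x range(2) where val != y:
  (0, 0): excluded (val == y)
  (0, 1): included
  (1, 0): included
  (1, 1): excluded (val == y)
  (2, 0): included
  (2, 1): included
  (3, 0): included
  (3, 1): included
Therefore ans = [(0, 1), (1, 0), (2, 0), (2, 1), (3, 0), (3, 1)].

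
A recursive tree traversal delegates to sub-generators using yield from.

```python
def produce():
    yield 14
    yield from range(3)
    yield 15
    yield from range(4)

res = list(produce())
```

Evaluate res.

Step 1: Trace yields in order:
  yield 14
  yield 0
  yield 1
  yield 2
  yield 15
  yield 0
  yield 1
  yield 2
  yield 3
Therefore res = [14, 0, 1, 2, 15, 0, 1, 2, 3].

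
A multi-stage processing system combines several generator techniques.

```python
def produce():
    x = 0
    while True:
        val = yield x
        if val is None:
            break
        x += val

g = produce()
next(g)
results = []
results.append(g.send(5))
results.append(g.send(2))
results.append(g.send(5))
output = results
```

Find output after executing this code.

Step 1: next(g) -> yield 0.
Step 2: send(5) -> x = 5, yield 5.
Step 3: send(2) -> x = 7, yield 7.
Step 4: send(5) -> x = 12, yield 12.
Therefore output = [5, 7, 12].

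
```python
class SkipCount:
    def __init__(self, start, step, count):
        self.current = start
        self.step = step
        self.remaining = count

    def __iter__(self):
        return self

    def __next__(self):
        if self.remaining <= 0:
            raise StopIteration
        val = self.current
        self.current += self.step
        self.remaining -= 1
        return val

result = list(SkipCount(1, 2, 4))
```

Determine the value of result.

Step 1: SkipCount starts at 1, increments by 2, for 4 steps:
  Yield 1, then current += 2
  Yield 3, then current += 2
  Yield 5, then current += 2
  Yield 7, then current += 2
Therefore result = [1, 3, 5, 7].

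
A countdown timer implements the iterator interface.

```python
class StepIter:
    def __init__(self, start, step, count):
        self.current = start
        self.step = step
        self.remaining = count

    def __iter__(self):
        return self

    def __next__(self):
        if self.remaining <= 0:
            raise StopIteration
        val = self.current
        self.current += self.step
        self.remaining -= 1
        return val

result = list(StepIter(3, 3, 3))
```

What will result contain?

Step 1: StepIter starts at 3, increments by 3, for 3 steps:
  Yield 3, then current += 3
  Yield 6, then current += 3
  Yield 9, then current += 3
Therefore result = [3, 6, 9].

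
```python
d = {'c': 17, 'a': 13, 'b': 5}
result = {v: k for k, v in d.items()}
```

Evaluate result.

Step 1: Invert dict (swap keys and values):
  'c': 17 -> 17: 'c'
  'a': 13 -> 13: 'a'
  'b': 5 -> 5: 'b'
Therefore result = {17: 'c', 13: 'a', 5: 'b'}.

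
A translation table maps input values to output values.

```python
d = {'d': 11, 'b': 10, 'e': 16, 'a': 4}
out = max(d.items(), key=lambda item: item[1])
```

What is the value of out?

Step 1: Find item with maximum value:
  ('d', 11)
  ('b', 10)
  ('e', 16)
  ('a', 4)
Step 2: Maximum value is 16 at key 'e'.
Therefore out = ('e', 16).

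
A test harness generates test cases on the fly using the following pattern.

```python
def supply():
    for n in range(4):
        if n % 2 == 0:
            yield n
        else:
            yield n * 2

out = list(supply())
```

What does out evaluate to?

Step 1: For each n in range(4), yield n if even, else n*2:
  n=0 (even): yield 0
  n=1 (odd): yield 1*2 = 2
  n=2 (even): yield 2
  n=3 (odd): yield 3*2 = 6
Therefore out = [0, 2, 2, 6].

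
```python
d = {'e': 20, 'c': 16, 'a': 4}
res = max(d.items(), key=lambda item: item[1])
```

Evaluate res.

Step 1: Find item with maximum value:
  ('e', 20)
  ('c', 16)
  ('a', 4)
Step 2: Maximum value is 20 at key 'e'.
Therefore res = ('e', 20).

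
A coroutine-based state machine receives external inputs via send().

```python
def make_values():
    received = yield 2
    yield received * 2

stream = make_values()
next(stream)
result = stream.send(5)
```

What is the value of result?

Step 1: next(stream) advances to first yield, producing 2.
Step 2: send(5) resumes, received = 5.
Step 3: yield received * 2 = 5 * 2 = 10.
Therefore result = 10.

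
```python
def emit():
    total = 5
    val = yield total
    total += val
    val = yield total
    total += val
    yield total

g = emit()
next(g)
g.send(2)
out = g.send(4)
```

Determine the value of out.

Step 1: next() -> yield total=5.
Step 2: send(2) -> val=2, total = 5+2 = 7, yield 7.
Step 3: send(4) -> val=4, total = 7+4 = 11, yield 11.
Therefore out = 11.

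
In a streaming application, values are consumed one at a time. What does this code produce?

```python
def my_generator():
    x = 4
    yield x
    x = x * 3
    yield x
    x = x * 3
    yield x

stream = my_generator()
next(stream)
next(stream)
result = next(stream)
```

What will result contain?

Step 1: Trace through generator execution:
  Yield 1: x starts at 4, yield 4
  Yield 2: x = 4 * 3 = 12, yield 12
  Yield 3: x = 12 * 3 = 36, yield 36
Step 2: First next() gets 4, second next() gets the second value, third next() yields 36.
Therefore result = 36.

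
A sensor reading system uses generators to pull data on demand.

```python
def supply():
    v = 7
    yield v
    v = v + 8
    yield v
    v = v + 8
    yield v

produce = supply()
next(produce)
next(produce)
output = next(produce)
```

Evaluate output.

Step 1: Trace through generator execution:
  Yield 1: v starts at 7, yield 7
  Yield 2: v = 7 + 8 = 15, yield 15
  Yield 3: v = 15 + 8 = 23, yield 23
Step 2: First next() gets 7, second next() gets the second value, third next() yields 23.
Therefore output = 23.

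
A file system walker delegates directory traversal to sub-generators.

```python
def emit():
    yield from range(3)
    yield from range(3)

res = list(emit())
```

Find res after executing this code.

Step 1: Trace yields in order:
  yield 0
  yield 1
  yield 2
  yield 0
  yield 1
  yield 2
Therefore res = [0, 1, 2, 0, 1, 2].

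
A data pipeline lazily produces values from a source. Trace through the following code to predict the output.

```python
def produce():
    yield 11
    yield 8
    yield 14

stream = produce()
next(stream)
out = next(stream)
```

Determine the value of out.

Step 1: produce() creates a generator.
Step 2: next(stream) yields 11 (consumed and discarded).
Step 3: next(stream) yields 8, assigned to out.
Therefore out = 8.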